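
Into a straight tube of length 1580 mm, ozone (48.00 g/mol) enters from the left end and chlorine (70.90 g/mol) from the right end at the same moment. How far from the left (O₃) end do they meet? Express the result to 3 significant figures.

867 mm

The fronts meet when d_O₃ + d_Cl₂ = L with d_O₃/d_Cl₂ = √(M_Cl₂/M_O₃) (Graham's law). Here √(M_Cl₂/M_O₃) = √(70.90/48.00) = 1.215.
With d_O₃ + d_Cl₂ = 1580 mm, d_Cl₂ = 1580/(1 + 1.215) = 713.2 mm.
d_O₃ = 1580 − 713.2 = 867 mm.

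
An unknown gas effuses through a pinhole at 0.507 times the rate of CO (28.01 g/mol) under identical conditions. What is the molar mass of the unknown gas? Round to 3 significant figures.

By Graham's law, rate_X/rate_CO = √(M_CO/M_X).
0.507 = √(28.01/M_X)
M_X = 28.01 / 0.507² = 28.01 / 0.2570 = 109 g/mol

109 g/mol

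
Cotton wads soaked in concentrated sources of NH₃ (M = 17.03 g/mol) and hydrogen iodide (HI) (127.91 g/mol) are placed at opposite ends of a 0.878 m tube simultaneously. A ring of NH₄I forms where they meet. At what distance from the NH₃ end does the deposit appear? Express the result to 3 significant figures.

The fronts meet when d_NH₃ + d_HI = L with d_NH₃/d_HI = √(M_HI/M_NH₃) (Graham's law). Here √(M_HI/M_NH₃) = √(127.91/17.03) = 2.741.
With d_NH₃ + d_HI = 0.878 m, d_HI = 0.878/(1 + 2.741) = 0.2347 m.
d_NH₃ = 0.878 − 0.2347 = 0.643 m.

0.643 m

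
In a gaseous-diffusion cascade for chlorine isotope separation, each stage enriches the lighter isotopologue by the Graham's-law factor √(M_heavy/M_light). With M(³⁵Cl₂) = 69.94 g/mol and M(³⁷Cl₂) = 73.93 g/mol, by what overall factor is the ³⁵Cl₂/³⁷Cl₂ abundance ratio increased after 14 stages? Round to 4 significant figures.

The single-stage factor is √(M_heavy/M_light), so 14 stages give [√(73.93/69.94)]^14 = (73.93/69.94)^(14/2).
= 1.05705^7 = 1.475.

1.475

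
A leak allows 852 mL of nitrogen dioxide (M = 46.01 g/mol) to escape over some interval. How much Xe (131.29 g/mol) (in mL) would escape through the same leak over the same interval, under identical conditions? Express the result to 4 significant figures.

504.4 mL

Using Graham's law: rate_Xe/rate_NO₂ = √(M_NO₂/M_Xe) = √(46.01/131.29) = √0.3504 = 0.5920.
So the volume for Xe is 852 × 0.5920 = 504.4 mL.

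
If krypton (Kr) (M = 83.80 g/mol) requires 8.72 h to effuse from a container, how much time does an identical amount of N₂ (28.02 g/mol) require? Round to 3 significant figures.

By Graham's law, t_N₂/t_Kr = √(M_N₂/M_Kr) = √(28.02/83.80) = √0.3344 = 0.5782.
So the time for N₂ is 8.72 × 0.5782 = 5.04 h.

5.04 h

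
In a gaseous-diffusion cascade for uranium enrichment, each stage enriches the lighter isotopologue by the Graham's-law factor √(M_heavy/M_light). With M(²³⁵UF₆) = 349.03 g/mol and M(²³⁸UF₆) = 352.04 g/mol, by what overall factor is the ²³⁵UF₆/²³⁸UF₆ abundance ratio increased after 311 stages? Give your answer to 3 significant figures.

Overall factor = α^311 with α = √(352.04/349.03), i.e. (352.04/349.03)^(311/2).
= 1.00862^(311/2) = 3.80.

3.80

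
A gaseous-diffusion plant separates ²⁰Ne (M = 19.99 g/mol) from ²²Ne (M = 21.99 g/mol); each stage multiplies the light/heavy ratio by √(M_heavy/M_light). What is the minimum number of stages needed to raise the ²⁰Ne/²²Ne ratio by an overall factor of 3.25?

Single-stage factor α = √(21.99/19.99), so ln α = ½ ln(1.10005) = 0.04768.
Need α^N ≥ 3.25 ⇒ N ≥ ln(3.25) / ln α = 1.179 / 0.04768 = 24.72.
Rounding up, N = 25 stages.

25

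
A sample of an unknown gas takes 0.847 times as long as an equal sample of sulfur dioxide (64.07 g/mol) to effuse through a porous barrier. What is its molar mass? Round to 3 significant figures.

From Graham's law, t_X/t_SO₂ = √(M_X/M_SO₂).
0.847 = √(M_X/64.07)
M_X = 64.07 × 0.847² = 64.07 × 0.7174 = 46.0 g/mol

46.0 g/mol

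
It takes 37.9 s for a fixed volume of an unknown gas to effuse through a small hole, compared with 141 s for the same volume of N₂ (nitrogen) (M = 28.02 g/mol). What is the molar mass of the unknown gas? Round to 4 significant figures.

Using Graham's law: t_X/t_N₂ = √(M_X/M_N₂).
37.9/141 = 0.2688 = √(M_X/28.02)
M_X = 28.02 × 0.2688² = 28.02 × 0.07225 = 2.024 g/mol

2.024 g/mol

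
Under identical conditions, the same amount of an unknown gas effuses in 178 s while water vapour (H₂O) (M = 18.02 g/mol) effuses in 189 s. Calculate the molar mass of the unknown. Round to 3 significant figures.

Since effusion rate ∝ 1/√M, t_X/t_H₂O = √(M_X/M_H₂O).
178/189 = 0.9418 = √(M_X/18.02)
M_X = 18.02 × 0.9418² = 18.02 × 0.8870 = 16.0 g/mol

16.0 g/mol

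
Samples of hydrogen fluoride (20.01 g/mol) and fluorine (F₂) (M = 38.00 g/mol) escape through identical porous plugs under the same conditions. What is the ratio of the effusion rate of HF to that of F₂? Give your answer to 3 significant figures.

1.38

Since effusion rate ∝ 1/√M, rate_HF/rate_F₂ = √(M_F₂/M_HF) = √(38.00/20.01) = √1.899 = 1.38.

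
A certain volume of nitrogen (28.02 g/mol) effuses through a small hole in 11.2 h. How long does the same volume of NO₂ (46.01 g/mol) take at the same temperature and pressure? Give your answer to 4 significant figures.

14.35 h

Graham's law gives t_NO₂/t_N₂ = √(M_NO₂/M_N₂) = √(46.01/28.02) = √1.642 = 1.281.
So the time for NO₂ is 11.2 × 1.281 = 14.35 h.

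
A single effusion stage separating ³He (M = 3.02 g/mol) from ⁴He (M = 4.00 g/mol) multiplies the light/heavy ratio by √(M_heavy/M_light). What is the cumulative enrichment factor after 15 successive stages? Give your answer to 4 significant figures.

8.230

Each stage multiplies the ratio by α = √(4.00/3.02), so after 15 stages the overall factor is α^15 = (4.00/3.02)^(15/2).
= 1.32450^(15/2) = 8.230.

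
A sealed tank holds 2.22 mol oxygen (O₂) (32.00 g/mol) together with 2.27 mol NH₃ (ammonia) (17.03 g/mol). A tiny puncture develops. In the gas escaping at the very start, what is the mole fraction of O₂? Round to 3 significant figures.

Rate_i ∝ x_i/√M_i (Graham's law weighted by mole fraction), so the effusate composition follows n_i/√M_i.
So x_O₂ in the escaping gas = (n_O₂/√M_O₂) / Σ(n_i/√M_i)
= (2.22/√32.00) / (2.22/√32.00 + 2.27/√17.03) = 0.3924/(0.3924 + 0.5501) = 0.416.

0.416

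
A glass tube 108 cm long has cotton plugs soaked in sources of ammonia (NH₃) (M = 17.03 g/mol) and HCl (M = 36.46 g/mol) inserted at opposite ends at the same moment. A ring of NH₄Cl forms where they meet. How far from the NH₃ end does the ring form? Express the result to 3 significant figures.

64.2 cm

In equal time, each gas travels a distance ∝ its rate ∝ 1/√M, so d_NH₃/d_HCl = √(M_HCl/M_NH₃) = √(36.46/17.03) = 1.463.
With d_NH₃ + d_HCl = 108 cm, d_HCl = 108/(1 + 1.463) = 43.85 cm.
d_NH₃ = 108 − 43.85 = 64.2 cm.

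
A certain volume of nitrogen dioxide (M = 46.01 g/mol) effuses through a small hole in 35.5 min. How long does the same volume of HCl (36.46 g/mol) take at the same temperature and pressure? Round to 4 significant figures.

By Graham's law, t_HCl/t_NO₂ = √(M_HCl/M_NO₂) = √(36.46/46.01) = √0.7924 = 0.8902.
So the time for HCl is 35.5 × 0.8902 = 31.60 min.

31.60 min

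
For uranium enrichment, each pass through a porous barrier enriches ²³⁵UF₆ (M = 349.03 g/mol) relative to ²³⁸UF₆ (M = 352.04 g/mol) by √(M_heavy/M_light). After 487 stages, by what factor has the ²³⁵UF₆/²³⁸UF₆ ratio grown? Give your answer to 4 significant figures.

The single-stage factor is √(M_heavy/M_light), so 487 stages give [√(352.04/349.03)]^487 = (352.04/349.03)^(487/2).
= 1.00862^(487/2) = 8.092.

8.092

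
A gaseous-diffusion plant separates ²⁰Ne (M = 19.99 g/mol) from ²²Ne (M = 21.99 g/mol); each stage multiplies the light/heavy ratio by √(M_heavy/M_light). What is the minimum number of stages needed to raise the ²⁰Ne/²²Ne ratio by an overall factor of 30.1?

Single-stage factor α = √(21.99/19.99), so ln α = ½ ln(1.10005) = 0.04768.
Need α^N ≥ 30.1 ⇒ N ≥ ln(30.1) / ln α = 3.405 / 0.04768 = 71.41.
So at least 72 stages are needed.

72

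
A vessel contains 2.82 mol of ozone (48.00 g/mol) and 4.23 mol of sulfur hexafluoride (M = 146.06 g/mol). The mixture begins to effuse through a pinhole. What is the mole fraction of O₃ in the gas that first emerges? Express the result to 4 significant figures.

Rate_i ∝ x_i/√M_i (Graham's law weighted by mole fraction), so the effusate composition follows n_i/√M_i.
x_O₃(eff) = (n_O₃/√M_O₃) / (n_O₃/√M_O₃ + n_SF₆/√M_SF₆)
= (2.82/√48.00) / (2.82/√48.00 + 4.23/√146.06) = 0.4070/(0.4070 + 0.3500) = 0.5377.

0.5377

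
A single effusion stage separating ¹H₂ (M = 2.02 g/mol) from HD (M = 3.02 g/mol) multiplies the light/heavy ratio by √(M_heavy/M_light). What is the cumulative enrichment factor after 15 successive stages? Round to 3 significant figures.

20.4

The single-stage factor is √(M_heavy/M_light), so 15 stages give [√(3.02/2.02)]^15 = (3.02/2.02)^(15/2).
= 1.49505^(15/2) = 20.4.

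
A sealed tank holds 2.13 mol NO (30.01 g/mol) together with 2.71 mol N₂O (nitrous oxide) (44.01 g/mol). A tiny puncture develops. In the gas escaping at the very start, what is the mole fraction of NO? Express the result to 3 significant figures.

Rate_i ∝ x_i/√M_i (Graham's law weighted by mole fraction), so the effusate composition follows n_i/√M_i.
So x_NO in the escaping gas = (n_NO/√M_NO) / Σ(n_i/√M_i)
= (2.13/√30.01) / (2.13/√30.01 + 2.71/√44.01) = 0.3888/(0.3888 + 0.4085) = 0.488.

0.488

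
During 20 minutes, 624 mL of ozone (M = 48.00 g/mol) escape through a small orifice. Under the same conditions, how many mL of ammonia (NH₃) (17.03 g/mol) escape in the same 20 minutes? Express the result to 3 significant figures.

1050 mL

Since effusion rate ∝ 1/√M, rate_NH₃/rate_O₃ = √(M_O₃/M_NH₃) = √(48.00/17.03) = √2.819 = 1.679.
So the volume for NH₃ is 624 × 1.679 = 1050 mL.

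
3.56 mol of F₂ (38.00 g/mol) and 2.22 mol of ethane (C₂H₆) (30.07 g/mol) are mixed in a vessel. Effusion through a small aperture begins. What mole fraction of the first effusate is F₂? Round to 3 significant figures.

Effusion rate of each component ∝ n_i/√M_i (partial pressure × 1/√M).
x_F₂(eff) = (n_F₂/√M_F₂) / (n_F₂/√M_F₂ + n_C₂H₆/√M_C₂H₆)
= (3.56/√38.00) / (3.56/√38.00 + 2.22/√30.07) = 0.5775/(0.5775 + 0.4048) = 0.588.

0.588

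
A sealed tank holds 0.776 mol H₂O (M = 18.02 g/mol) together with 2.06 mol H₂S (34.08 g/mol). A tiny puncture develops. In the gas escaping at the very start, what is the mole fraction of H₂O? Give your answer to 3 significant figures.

The effusion rate of species i is ∝ p_i/√M_i ∝ n_i/√M_i.
x_H₂O(eff) = (n_H₂O/√M_H₂O) / (n_H₂O/√M_H₂O + n_H₂S/√M_H₂S)
= (0.776/√18.02) / (0.776/√18.02 + 2.06/√34.08) = 0.1828/(0.1828 + 0.3529) = 0.341.

0.341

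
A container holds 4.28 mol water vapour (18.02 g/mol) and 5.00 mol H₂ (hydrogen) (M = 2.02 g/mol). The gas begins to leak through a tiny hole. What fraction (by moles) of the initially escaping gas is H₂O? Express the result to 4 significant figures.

0.2228

Effusion rate of each component ∝ n_i/√M_i (partial pressure × 1/√M).
x_H₂O(eff) = (n_H₂O/√M_H₂O) / (n_H₂O/√M_H₂O + n_H₂/√M_H₂)
= (4.28/√18.02) / (4.28/√18.02 + 5.00/√2.02) = 1.008/(1.008 + 3.518) = 0.2228.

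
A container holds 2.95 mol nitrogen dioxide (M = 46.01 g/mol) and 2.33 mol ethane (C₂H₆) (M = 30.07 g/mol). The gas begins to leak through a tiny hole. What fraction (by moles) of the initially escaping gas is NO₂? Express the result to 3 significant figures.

Effusion rate of each component ∝ n_i/√M_i (partial pressure × 1/√M).
x_NO₂(eff) = (n_NO₂/√M_NO₂) / (n_NO₂/√M_NO₂ + n_C₂H₆/√M_C₂H₆)
= (2.95/√46.01) / (2.95/√46.01 + 2.33/√30.07) = 0.4349/(0.4349 + 0.4249) = 0.506.

0.506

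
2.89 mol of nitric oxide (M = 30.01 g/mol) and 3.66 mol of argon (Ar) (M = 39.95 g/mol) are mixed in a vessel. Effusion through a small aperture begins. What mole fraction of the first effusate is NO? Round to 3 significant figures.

Effusion rate of each component ∝ n_i/√M_i (partial pressure × 1/√M).
Mole fraction of NO in the effusate = (n_NO/√M_NO) / (n_NO/√M_NO + n_Ar/√M_Ar)
= (2.89/√30.01) / (2.89/√30.01 + 3.66/√39.95) = 0.5276/(0.5276 + 0.5791) = 0.477.

0.477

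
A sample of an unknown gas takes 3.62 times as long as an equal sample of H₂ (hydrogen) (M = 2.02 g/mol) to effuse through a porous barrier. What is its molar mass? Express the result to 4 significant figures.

From Graham's law, t_X/t_H₂ = √(M_X/M_H₂).
3.62 = √(M_X/2.02)
M_X = 2.02 × 3.62² = 2.02 × 13.10 = 26.47 g/mol

26.47 g/mol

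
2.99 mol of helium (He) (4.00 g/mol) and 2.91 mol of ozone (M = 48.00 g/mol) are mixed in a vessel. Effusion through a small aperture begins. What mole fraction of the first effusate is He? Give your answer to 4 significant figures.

0.7807

Each component's effusion rate ∝ (its partial pressure)·(1/√M) ∝ n_i/√M_i.
Mole fraction of He in the effusate = (n_He/√M_He) / (n_He/√M_He + n_O₃/√M_O₃)
= (2.99/√4.00) / (2.99/√4.00 + 2.91/√48.00) = 1.495/(1.495 + 0.4200) = 0.7807.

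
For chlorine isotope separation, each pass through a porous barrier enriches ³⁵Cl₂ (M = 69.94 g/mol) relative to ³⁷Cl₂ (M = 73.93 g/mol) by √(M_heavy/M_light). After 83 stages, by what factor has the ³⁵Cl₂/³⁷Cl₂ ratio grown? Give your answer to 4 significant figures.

Overall factor = α^83 with α = √(73.93/69.94), i.e. (73.93/69.94)^(83/2).
= 1.05705^(83/2) = 9.999.

9.999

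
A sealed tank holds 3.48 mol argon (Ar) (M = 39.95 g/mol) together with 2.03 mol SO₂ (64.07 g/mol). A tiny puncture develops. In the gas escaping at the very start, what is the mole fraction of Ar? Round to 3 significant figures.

Rate_i ∝ x_i/√M_i (Graham's law weighted by mole fraction), so the effusate composition follows n_i/√M_i.
Mole fraction of Ar in the effusate = (n_Ar/√M_Ar) / (n_Ar/√M_Ar + n_SO₂/√M_SO₂)
= (3.48/√39.95) / (3.48/√39.95 + 2.03/√64.07) = 0.5506/(0.5506 + 0.2536) = 0.685.

0.685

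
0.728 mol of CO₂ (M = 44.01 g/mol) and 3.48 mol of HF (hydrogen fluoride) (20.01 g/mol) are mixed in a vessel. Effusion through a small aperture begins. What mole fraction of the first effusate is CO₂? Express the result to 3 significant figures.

The effusion rate of species i is ∝ p_i/√M_i ∝ n_i/√M_i.
So x_CO₂ in the escaping gas = (n_CO₂/√M_CO₂) / Σ(n_i/√M_i)
= (0.728/√44.01) / (0.728/√44.01 + 3.48/√20.01) = 0.1097/(0.1097 + 0.7780) = 0.124.

0.124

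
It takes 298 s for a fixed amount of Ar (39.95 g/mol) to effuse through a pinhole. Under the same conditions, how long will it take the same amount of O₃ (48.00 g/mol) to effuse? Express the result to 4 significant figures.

326.6 s

From Graham's law, t_O₃/t_Ar = √(M_O₃/M_Ar) = √(48.00/39.95) = √1.202 = 1.096.
So the time for O₃ is 298 × 1.096 = 326.6 s.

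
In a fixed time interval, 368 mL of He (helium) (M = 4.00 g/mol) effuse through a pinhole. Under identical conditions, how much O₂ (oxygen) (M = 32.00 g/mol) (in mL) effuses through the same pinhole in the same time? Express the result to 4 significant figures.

From Graham's law, rate_O₂/rate_He = √(M_He/M_O₂) = √(4.00/32.00) = √0.1250 = 0.3536.
So the volume for O₂ is 368 × 0.3536 = 130.1 mL.

130.1 mL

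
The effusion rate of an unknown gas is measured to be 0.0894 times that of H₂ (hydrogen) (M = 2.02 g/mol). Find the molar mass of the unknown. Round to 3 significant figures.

Graham's law gives rate_X/rate_H₂ = √(M_H₂/M_X).
0.0894 = √(2.02/M_X)
M_X = 2.02 / 0.0894² = 2.02 / 0.007992 = 253 g/mol

253 g/mol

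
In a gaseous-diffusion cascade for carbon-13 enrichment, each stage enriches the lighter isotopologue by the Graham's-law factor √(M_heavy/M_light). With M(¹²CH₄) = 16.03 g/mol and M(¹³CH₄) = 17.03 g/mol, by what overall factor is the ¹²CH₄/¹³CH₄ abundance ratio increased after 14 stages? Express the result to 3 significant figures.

1.53

Overall factor = α^14 with α = √(17.03/16.03), i.e. (17.03/16.03)^(14/2).
= 1.06238^7 = 1.53.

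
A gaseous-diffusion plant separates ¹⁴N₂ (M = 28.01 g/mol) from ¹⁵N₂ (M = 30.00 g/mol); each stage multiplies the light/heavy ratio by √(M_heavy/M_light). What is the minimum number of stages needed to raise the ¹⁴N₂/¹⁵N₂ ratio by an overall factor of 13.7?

77

Per stage α = (30.00/28.01)^(1/2) = 1.07105^0.5, giving ln α = 0.03432.
Need α^N ≥ 13.7 ⇒ N ≥ ln(13.7) / ln α = 2.617 / 0.03432 = 76.27.
Minimum whole number of stages: N = 77.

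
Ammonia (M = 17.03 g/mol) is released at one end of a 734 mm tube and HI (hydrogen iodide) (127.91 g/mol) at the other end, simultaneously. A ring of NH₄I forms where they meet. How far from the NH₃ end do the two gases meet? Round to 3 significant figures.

538 mm

Distances travelled in equal time are proportional to diffusion rates, so d_NH₃/d_HI = √(M_HI/M_NH₃) = √(127.91/17.03) = 2.741.
With d_NH₃ + d_HI = 734 mm, d_HI = 734/(1 + 2.741) = 196.2 mm.
d_NH₃ = 734 − 196.2 = 538 mm.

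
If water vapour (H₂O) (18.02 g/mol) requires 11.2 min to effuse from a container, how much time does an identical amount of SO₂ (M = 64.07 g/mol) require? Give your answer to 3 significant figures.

By Graham's law, t_SO₂/t_H₂O = √(M_SO₂/M_H₂O) = √(64.07/18.02) = √3.555 = 1.886.
So the time for SO₂ is 11.2 × 1.886 = 21.1 min.

21.1 min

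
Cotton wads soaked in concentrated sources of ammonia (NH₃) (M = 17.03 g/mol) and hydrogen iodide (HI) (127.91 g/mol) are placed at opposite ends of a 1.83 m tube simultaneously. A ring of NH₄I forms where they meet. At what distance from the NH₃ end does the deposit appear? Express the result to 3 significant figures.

1.34 m

Distances travelled in equal time are proportional to diffusion rates, so d_NH₃/d_HI = √(M_HI/M_NH₃) = √(127.91/17.03) = 2.741.
With d_NH₃ + d_HI = 1.83 m, d_HI = 1.83/(1 + 2.741) = 0.4892 m.
d_NH₃ = 1.83 − 0.4892 = 1.34 m.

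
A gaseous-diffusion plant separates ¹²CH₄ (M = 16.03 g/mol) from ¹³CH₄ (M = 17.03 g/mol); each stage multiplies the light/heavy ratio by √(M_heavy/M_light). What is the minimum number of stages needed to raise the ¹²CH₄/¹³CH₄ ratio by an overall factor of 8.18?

Per stage α = (17.03/16.03)^(1/2) = 1.06238^0.5, giving ln α = 0.03026.
Need α^N ≥ 8.18 ⇒ N ≥ ln(8.18) / ln α = 2.102 / 0.03026 = 69.46.
Rounding up, N = 70 stages.

70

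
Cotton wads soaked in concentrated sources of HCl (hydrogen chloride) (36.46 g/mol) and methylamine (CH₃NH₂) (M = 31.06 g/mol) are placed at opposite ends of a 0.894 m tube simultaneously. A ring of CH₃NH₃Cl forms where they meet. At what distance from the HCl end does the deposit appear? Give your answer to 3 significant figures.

In equal time, each gas travels a distance ∝ its rate ∝ 1/√M, so d_HCl/d_CH₃NH₂ = √(M_CH₃NH₂/M_HCl) = √(31.06/36.46) = 0.9230.
With d_HCl + d_CH₃NH₂ = 0.894 m, d_CH₃NH₂ = 0.894/(1 + 0.9230) = 0.4649 m.
d_HCl = 0.894 − 0.4649 = 0.429 m.

0.429 m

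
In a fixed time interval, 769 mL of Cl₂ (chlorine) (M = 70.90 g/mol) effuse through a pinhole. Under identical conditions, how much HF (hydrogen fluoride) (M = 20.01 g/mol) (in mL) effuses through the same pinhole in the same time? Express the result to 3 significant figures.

From Graham's law, rate_HF/rate_Cl₂ = √(M_Cl₂/M_HF) = √(70.90/20.01) = √3.543 = 1.882.
So the volume for HF is 769 × 1.882 = 1450 mL.

1450 mL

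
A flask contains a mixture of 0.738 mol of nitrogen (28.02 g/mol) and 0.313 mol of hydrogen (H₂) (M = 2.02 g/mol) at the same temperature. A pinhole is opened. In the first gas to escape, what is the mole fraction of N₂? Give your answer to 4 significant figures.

Rate_i ∝ x_i/√M_i (Graham's law weighted by mole fraction), so the effusate composition follows n_i/√M_i.
x_N₂(eff) = (n_N₂/√M_N₂) / (n_N₂/√M_N₂ + n_H₂/√M_H₂)
= (0.738/√28.02) / (0.738/√28.02 + 0.313/√2.02) = 0.1394/(0.1394 + 0.2202) = 0.3877.

0.3877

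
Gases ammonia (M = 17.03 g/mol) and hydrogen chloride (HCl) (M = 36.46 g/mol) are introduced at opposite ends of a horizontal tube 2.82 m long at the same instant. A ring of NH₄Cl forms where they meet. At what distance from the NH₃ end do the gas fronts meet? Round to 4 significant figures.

Graham's law gives d_NH₃/d_HCl = rate_NH₃/rate_HCl = √(M_HCl/M_NH₃) = √(36.46/17.03) = 1.463.
With d_NH₃ + d_HCl = 2.82 m, d_HCl = 2.82/(1 + 1.463) = 1.145 m.
d_NH₃ = 2.82 − 1.145 = 1.675 m.

1.675 m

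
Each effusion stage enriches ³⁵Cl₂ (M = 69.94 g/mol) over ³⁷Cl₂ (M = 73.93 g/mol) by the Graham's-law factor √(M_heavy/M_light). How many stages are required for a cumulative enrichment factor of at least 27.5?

120

Per stage α = (73.93/69.94)^(1/2) = 1.05705^0.5, giving ln α = 0.02774.
Need α^N ≥ 27.5 ⇒ N ≥ ln(27.5) / ln α = 3.314 / 0.02774 = 119.47.
Minimum whole number of stages: N = 120.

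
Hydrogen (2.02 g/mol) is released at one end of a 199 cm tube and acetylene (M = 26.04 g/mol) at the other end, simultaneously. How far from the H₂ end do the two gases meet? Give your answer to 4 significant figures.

Graham's law gives d_H₂/d_C₂H₂ = rate_H₂/rate_C₂H₂ = √(M_C₂H₂/M_H₂) = √(26.04/2.02) = 3.590.
With d_H₂ + d_C₂H₂ = 199 cm, d_C₂H₂ = 199/(1 + 3.590) = 43.35 cm.
d_H₂ = 199 − 43.35 = 155.6 cm.

155.6 cm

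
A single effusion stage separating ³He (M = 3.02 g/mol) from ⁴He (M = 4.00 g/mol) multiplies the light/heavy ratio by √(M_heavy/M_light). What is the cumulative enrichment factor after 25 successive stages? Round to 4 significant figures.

33.55

Overall factor = α^25 with α = √(4.00/3.02), i.e. (4.00/3.02)^(25/2).
= 1.32450^(25/2) = 33.55.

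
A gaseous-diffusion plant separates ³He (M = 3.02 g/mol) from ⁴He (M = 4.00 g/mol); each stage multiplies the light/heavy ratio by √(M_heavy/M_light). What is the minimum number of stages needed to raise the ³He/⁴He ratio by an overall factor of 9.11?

16

Per stage α = (4.00/3.02)^(1/2) = 1.32450^0.5, giving ln α = 0.1405.
Need α^N ≥ 9.11 ⇒ N ≥ ln(9.11) / ln α = 2.209 / 0.1405 = 15.72.
So at least 16 stages are needed.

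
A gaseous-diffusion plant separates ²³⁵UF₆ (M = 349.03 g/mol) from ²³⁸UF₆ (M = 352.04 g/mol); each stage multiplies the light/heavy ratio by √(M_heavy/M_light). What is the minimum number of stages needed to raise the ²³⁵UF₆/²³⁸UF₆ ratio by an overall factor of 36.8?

Per stage α = (352.04/349.03)^(1/2) = 1.00862^0.5, giving ln α = 0.004293.
Need α^N ≥ 36.8 ⇒ N ≥ ln(36.8) / ln α = 3.605 / 0.004293 = 839.76.
So at least 840 stages are needed.

840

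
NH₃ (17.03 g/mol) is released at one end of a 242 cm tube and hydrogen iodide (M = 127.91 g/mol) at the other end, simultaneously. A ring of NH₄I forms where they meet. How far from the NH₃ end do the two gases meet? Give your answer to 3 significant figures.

177 cm

Distances travelled in equal time are proportional to diffusion rates, so d_NH₃/d_HI = √(M_HI/M_NH₃) = √(127.91/17.03) = 2.741.
With d_NH₃ + d_HI = 242 cm, d_HI = 242/(1 + 2.741) = 64.70 cm.
d_NH₃ = 242 − 64.70 = 177 cm.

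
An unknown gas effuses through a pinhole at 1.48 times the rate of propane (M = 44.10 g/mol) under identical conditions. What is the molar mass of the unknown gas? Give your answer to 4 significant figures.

20.13 g/mol

Since effusion rate ∝ 1/√M, rate_X/rate_C₃H₈ = √(M_C₃H₈/M_X).
1.48 = √(44.10/M_X)
M_X = 44.10 / 1.48² = 44.10 / 2.190 = 20.13 g/mol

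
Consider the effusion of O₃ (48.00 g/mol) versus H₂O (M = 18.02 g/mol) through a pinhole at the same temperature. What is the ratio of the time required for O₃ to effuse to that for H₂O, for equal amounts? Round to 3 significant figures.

1.63

By Graham's law, t_O₃/t_H₂O = √(M_O₃/M_H₂O) = √(48.00/18.02) = √2.664 = 1.63.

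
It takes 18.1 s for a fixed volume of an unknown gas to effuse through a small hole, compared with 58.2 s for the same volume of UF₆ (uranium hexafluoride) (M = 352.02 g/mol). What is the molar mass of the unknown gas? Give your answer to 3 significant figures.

34.0 g/mol

Graham's law gives t_X/t_UF₆ = √(M_X/M_UF₆).
18.1/58.2 = 0.3110 = √(M_X/352.02)
M_X = 352.02 × 0.3110² = 352.02 × 0.09672 = 34.0 g/mol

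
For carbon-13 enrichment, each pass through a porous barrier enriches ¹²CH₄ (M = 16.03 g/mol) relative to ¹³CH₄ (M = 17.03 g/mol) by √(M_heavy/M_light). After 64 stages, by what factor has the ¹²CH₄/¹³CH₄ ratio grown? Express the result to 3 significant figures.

6.93

After 64 stages the ratio has grown by (√(17.03/16.03))^64 = (17.03/16.03)^(64/2).
= 1.06238^32 = 6.93.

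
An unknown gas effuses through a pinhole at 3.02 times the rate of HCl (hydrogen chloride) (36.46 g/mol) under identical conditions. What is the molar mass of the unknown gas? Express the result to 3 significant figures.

From Graham's law, rate_X/rate_HCl = √(M_HCl/M_X).
3.02 = √(36.46/M_X)
M_X = 36.46 / 3.02² = 36.46 / 9.120 = 4.00 g/mol

4.00 g/mol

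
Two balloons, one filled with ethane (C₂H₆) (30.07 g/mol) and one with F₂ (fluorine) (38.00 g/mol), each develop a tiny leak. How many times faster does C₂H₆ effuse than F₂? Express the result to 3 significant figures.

1.12

By Graham's law, rate_C₂H₆/rate_F₂ = √(M_F₂/M_C₂H₆) = √(38.00/30.07) = √1.264 = 1.12.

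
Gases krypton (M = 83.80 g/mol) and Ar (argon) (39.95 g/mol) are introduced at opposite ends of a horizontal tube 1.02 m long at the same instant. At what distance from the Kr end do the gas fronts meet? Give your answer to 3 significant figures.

0.417 m

In equal time, each gas travels a distance ∝ its rate ∝ 1/√M, so d_Kr/d_Ar = √(M_Ar/M_Kr) = √(39.95/83.80) = 0.6905.
With d_Kr + d_Ar = 1.02 m, d_Ar = 1.02/(1 + 0.6905) = 0.6034 m.
d_Kr = 1.02 − 0.6034 = 0.417 m.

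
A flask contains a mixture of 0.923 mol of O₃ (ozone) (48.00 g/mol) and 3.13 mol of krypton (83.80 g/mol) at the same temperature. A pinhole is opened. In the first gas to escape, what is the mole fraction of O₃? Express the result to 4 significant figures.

Each component's effusion rate ∝ (its partial pressure)·(1/√M) ∝ n_i/√M_i.
Mole fraction of O₃ in the effusate = (n_O₃/√M_O₃) / (n_O₃/√M_O₃ + n_Kr/√M_Kr)
= (0.923/√48.00) / (0.923/√48.00 + 3.13/√83.80) = 0.1332/(0.1332 + 0.3419) = 0.2804.

0.2804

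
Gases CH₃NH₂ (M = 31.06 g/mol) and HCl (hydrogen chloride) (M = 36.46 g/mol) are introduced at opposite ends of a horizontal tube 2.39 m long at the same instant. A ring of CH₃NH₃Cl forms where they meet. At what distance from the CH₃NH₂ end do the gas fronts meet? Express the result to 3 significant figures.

1.24 m

In equal time, each gas travels a distance ∝ its rate ∝ 1/√M, so d_CH₃NH₂/d_HCl = √(M_HCl/M_CH₃NH₂) = √(36.46/31.06) = 1.083.
With d_CH₃NH₂ + d_HCl = 2.39 m, d_HCl = 2.39/(1 + 1.083) = 1.147 m.
d_CH₃NH₂ = 2.39 − 1.147 = 1.24 m.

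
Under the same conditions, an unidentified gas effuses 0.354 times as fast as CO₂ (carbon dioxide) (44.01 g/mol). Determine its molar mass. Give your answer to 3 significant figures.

351 g/mol

Since effusion rate ∝ 1/√M, rate_X/rate_CO₂ = √(M_CO₂/M_X).
0.354 = √(44.01/M_X)
M_X = 44.01 / 0.354² = 44.01 / 0.1253 = 351 g/mol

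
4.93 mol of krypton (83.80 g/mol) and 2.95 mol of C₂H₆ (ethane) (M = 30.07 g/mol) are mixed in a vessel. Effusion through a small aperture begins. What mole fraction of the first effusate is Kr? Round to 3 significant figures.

Each component's effusion rate ∝ (its partial pressure)·(1/√M) ∝ n_i/√M_i.
x_Kr(eff) = (n_Kr/√M_Kr) / (n_Kr/√M_Kr + n_C₂H₆/√M_C₂H₆)
= (4.93/√83.80) / (4.93/√83.80 + 2.95/√30.07) = 0.5385/(0.5385 + 0.5380) = 0.500.

0.500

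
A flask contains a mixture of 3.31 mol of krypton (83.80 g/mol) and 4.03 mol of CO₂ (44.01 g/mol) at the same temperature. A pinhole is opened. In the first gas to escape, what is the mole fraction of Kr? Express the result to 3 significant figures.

0.373

The effusion rate of species i is ∝ p_i/√M_i ∝ n_i/√M_i.
x_Kr(eff) = (n_Kr/√M_Kr) / (n_Kr/√M_Kr + n_CO₂/√M_CO₂)
= (3.31/√83.80) / (3.31/√83.80 + 4.03/√44.01) = 0.3616/(0.3616 + 0.6075) = 0.373.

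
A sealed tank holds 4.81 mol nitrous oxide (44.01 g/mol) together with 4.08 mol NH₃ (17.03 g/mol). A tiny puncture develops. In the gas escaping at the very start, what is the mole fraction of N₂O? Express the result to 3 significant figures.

0.423

The effusion rate of species i is ∝ p_i/√M_i ∝ n_i/√M_i.
x_N₂O(eff) = (n_N₂O/√M_N₂O) / (n_N₂O/√M_N₂O + n_NH₃/√M_NH₃)
= (4.81/√44.01) / (4.81/√44.01 + 4.08/√17.03) = 0.7251/(0.7251 + 0.9887) = 0.423.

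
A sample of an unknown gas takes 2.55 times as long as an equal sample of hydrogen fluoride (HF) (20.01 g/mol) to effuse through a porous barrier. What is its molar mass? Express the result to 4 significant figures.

Using Graham's law: t_X/t_HF = √(M_X/M_HF).
2.55 = √(M_X/20.01)
M_X = 20.01 × 2.55² = 20.01 × 6.502 = 130.1 g/mol

130.1 g/mol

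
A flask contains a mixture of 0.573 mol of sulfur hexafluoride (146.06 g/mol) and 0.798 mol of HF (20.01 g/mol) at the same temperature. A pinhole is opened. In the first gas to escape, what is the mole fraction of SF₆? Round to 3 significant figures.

0.210

Rate_i ∝ x_i/√M_i (Graham's law weighted by mole fraction), so the effusate composition follows n_i/√M_i.
x_SF₆(eff) = (n_SF₆/√M_SF₆) / (n_SF₆/√M_SF₆ + n_HF/√M_HF)
= (0.573/√146.06) / (0.573/√146.06 + 0.798/√20.01) = 0.04741/(0.04741 + 0.1784) = 0.210.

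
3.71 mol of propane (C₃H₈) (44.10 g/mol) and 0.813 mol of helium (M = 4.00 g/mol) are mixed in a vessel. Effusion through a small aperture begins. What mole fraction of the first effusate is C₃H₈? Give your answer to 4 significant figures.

0.5788

The effusion rate of species i is ∝ p_i/√M_i ∝ n_i/√M_i.
So x_C₃H₈ in the escaping gas = (n_C₃H₈/√M_C₃H₈) / Σ(n_i/√M_i)
= (3.71/√44.10) / (3.71/√44.10 + 0.813/√4.00) = 0.5587/(0.5587 + 0.4065) = 0.5788.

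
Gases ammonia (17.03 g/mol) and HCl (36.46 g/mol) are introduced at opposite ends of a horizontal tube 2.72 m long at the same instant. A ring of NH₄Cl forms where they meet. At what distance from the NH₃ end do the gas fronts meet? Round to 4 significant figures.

1.616 m

Graham's law gives d_NH₃/d_HCl = rate_NH₃/rate_HCl = √(M_HCl/M_NH₃) = √(36.46/17.03) = 1.463.
With d_NH₃ + d_HCl = 2.72 m, d_HCl = 2.72/(1 + 1.463) = 1.104 m.
d_NH₃ = 2.72 − 1.104 = 1.616 m.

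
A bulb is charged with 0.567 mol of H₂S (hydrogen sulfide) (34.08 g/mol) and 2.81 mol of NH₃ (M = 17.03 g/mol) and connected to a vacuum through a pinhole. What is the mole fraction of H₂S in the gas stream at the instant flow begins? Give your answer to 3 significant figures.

0.125

Each component's effusion rate ∝ (its partial pressure)·(1/√M) ∝ n_i/√M_i.
So x_H₂S in the escaping gas = (n_H₂S/√M_H₂S) / Σ(n_i/√M_i)
= (0.567/√34.08) / (0.567/√34.08 + 2.81/√17.03) = 0.09713/(0.09713 + 0.6809) = 0.125.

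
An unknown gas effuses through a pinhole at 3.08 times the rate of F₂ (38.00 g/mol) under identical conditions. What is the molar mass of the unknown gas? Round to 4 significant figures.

4.006 g/mol

Since effusion rate ∝ 1/√M, rate_X/rate_F₂ = √(M_F₂/M_X).
3.08 = √(38.00/M_X)
M_X = 38.00 / 3.08² = 38.00 / 9.486 = 4.006 g/mol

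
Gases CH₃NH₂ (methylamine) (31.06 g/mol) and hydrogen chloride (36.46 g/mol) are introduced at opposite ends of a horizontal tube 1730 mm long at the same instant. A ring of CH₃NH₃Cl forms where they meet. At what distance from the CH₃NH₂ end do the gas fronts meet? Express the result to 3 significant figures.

Distances travelled in equal time are proportional to diffusion rates, so d_CH₃NH₂/d_HCl = √(M_HCl/M_CH₃NH₂) = √(36.46/31.06) = 1.083.
With d_CH₃NH₂ + d_HCl = 1730 mm, d_HCl = 1730/(1 + 1.083) = 830.4 mm.
d_CH₃NH₂ = 1730 − 830.4 = 900 mm.

900 mm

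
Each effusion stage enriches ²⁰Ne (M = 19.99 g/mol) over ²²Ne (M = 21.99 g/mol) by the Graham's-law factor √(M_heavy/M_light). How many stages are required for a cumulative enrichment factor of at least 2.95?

23

Single-stage factor α = √(21.99/19.99), so ln α = ½ ln(1.10005) = 0.04768.
Need α^N ≥ 2.95 ⇒ N ≥ ln(2.95) / ln α = 1.082 / 0.04768 = 22.69.
Minimum whole number of stages: N = 23.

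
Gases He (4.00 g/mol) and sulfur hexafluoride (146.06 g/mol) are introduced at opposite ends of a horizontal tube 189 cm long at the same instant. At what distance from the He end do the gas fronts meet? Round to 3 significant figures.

The fronts meet when d_He + d_SF₆ = L with d_He/d_SF₆ = √(M_SF₆/M_He) (Graham's law). Here √(M_SF₆/M_He) = √(146.06/4.00) = 6.043.
With d_He + d_SF₆ = 189 cm, d_SF₆ = 189/(1 + 6.043) = 26.84 cm.
d_He = 189 − 26.84 = 162 cm.

162 cm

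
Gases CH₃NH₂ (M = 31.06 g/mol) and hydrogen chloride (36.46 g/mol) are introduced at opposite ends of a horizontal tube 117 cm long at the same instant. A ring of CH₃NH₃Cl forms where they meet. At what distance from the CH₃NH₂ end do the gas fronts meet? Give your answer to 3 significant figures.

60.8 cm

The fronts meet when d_CH₃NH₂ + d_HCl = L with d_CH₃NH₂/d_HCl = √(M_HCl/M_CH₃NH₂) (Graham's law). Here √(M_HCl/M_CH₃NH₂) = √(36.46/31.06) = 1.083.
With d_CH₃NH₂ + d_HCl = 117 cm, d_HCl = 117/(1 + 1.083) = 56.16 cm.
d_CH₃NH₂ = 117 − 56.16 = 60.8 cm.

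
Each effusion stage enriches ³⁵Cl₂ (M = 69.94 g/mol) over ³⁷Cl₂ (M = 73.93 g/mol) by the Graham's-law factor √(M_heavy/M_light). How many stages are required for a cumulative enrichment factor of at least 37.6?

Single-stage factor α = √(73.93/69.94), so ln α = ½ ln(1.05705) = 0.02774.
Need α^N ≥ 37.6 ⇒ N ≥ ln(37.6) / ln α = 3.627 / 0.02774 = 130.75.
Minimum whole number of stages: N = 131.

131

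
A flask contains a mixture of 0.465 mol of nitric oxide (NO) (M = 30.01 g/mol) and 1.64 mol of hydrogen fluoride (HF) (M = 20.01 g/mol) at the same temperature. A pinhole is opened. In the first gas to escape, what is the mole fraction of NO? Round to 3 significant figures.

0.188

Rate_i ∝ x_i/√M_i (Graham's law weighted by mole fraction), so the effusate composition follows n_i/√M_i.
x_NO(eff) = (n_NO/√M_NO) / (n_NO/√M_NO + n_HF/√M_HF)
= (0.465/√30.01) / (0.465/√30.01 + 1.64/√20.01) = 0.08488/(0.08488 + 0.3666) = 0.188.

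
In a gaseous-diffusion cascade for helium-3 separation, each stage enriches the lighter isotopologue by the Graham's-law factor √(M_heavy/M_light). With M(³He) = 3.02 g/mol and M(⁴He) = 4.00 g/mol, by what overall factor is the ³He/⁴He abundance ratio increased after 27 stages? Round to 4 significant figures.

The single-stage factor is √(M_heavy/M_light), so 27 stages give [√(4.00/3.02)]^27 = (4.00/3.02)^(27/2).
= 1.32450^(27/2) = 44.43.

44.43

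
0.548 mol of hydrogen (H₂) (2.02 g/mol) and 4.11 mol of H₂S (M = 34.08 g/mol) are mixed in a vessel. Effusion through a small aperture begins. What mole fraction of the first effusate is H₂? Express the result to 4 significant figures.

Each component's effusion rate ∝ (its partial pressure)·(1/√M) ∝ n_i/√M_i.
Mole fraction of H₂ in the effusate = (n_H₂/√M_H₂) / (n_H₂/√M_H₂ + n_H₂S/√M_H₂S)
= (0.548/√2.02) / (0.548/√2.02 + 4.11/√34.08) = 0.3856/(0.3856 + 0.7040) = 0.3539.

0.3539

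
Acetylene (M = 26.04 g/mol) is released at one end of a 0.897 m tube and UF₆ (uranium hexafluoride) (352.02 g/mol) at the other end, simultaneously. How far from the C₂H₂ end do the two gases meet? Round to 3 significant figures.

0.705 m

The fronts meet when d_C₂H₂ + d_UF₆ = L with d_C₂H₂/d_UF₆ = √(M_UF₆/M_C₂H₂) (Graham's law). Here √(M_UF₆/M_C₂H₂) = √(352.02/26.04) = 3.677.
With d_C₂H₂ + d_UF₆ = 0.897 m, d_UF₆ = 0.897/(1 + 3.677) = 0.1918 m.
d_C₂H₂ = 0.897 − 0.1918 = 0.705 m.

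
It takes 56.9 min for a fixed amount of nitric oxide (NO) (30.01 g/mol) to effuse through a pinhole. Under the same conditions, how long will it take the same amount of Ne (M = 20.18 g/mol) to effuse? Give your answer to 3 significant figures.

From Graham's law, t_Ne/t_NO = √(M_Ne/M_NO) = √(20.18/30.01) = √0.6724 = 0.8200.
So the time for Ne is 56.9 × 0.8200 = 46.7 min.

46.7 min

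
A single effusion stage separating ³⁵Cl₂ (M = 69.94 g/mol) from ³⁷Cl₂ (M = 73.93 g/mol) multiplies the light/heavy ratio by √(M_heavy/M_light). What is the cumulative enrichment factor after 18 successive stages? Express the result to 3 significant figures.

Overall factor = α^18 with α = √(73.93/69.94), i.e. (73.93/69.94)^(18/2).
= 1.05705^9 = 1.65.

1.65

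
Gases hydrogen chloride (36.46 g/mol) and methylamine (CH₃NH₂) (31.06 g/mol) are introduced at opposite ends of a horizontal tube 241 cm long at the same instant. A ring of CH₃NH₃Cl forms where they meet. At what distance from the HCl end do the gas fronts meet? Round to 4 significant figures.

The fronts meet when d_HCl + d_CH₃NH₂ = L with d_HCl/d_CH₃NH₂ = √(M_CH₃NH₂/M_HCl) (Graham's law). Here √(M_CH₃NH₂/M_HCl) = √(31.06/36.46) = 0.9230.
With d_HCl + d_CH₃NH₂ = 241 cm, d_CH₃NH₂ = 241/(1 + 0.9230) = 125.3 cm.
d_HCl = 241 − 125.3 = 115.7 cm.

115.7 cm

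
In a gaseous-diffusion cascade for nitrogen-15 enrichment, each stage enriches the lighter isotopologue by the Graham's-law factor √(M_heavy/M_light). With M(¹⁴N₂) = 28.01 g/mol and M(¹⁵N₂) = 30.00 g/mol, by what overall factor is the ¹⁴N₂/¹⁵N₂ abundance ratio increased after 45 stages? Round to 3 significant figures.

After 45 stages the ratio has grown by (√(30.00/28.01))^45 = (30.00/28.01)^(45/2).
= 1.07105^(45/2) = 4.68.

4.68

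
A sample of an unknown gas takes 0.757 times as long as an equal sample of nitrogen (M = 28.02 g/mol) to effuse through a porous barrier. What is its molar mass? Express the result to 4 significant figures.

16.06 g/mol

Using Graham's law: t_X/t_N₂ = √(M_X/M_N₂).
0.757 = √(M_X/28.02)
M_X = 28.02 × 0.757² = 28.02 × 0.5730 = 16.06 g/mol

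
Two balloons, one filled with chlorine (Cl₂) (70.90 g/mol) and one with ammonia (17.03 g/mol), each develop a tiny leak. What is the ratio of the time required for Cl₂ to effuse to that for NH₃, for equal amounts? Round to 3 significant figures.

2.04

Using Graham's law: t_Cl₂/t_NH₃ = √(M_Cl₂/M_NH₃) = √(70.90/17.03) = √4.163 = 2.04.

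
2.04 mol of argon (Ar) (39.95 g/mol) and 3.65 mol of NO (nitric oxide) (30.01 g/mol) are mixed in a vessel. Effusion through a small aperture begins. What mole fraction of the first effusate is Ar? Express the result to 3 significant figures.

0.326

Each component's effusion rate ∝ (its partial pressure)·(1/√M) ∝ n_i/√M_i.
So x_Ar in the escaping gas = (n_Ar/√M_Ar) / Σ(n_i/√M_i)
= (2.04/√39.95) / (2.04/√39.95 + 3.65/√30.01) = 0.3228/(0.3228 + 0.6663) = 0.326.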